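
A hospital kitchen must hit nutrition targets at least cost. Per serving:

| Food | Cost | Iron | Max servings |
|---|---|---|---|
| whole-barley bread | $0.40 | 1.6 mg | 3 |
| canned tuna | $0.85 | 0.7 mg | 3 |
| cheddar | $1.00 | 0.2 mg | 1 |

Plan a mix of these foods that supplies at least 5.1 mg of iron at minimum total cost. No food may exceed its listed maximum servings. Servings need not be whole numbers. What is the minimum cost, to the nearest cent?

$1.56

Cost per mg of iron: whole-barley bread $0.2500, canned tuna $1.2143, cheddar $5.0000.
Take 3 servings of whole-barley bread: +4.8 mg iron for $1.20 (total $1.20, still need 0.3 mg).
Take 0.4286 servings of canned tuna: +0.3 mg iron for $0.36 (total $1.56, still need 0.0 mg).
Greedy by cheapest-per-mg is optimal for a single linear constraint, so the minimum cost is $1.56.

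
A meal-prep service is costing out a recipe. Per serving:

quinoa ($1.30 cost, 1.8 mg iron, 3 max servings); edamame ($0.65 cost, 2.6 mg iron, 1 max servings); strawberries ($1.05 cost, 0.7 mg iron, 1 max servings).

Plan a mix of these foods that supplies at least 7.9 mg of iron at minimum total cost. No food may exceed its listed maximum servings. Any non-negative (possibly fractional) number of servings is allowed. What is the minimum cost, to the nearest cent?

Cost per mg of iron: edamame $0.2500, quinoa $0.7222, strawberries $1.5000.
Take 1 serving of edamame: +2.6 mg iron for $0.65 (total $0.65, still need 5.3 mg).
Take 2.944 servings of quinoa: +5.3 mg iron for $3.83 (total $4.48, still need 0.0 mg).
Greedy by cheapest-per-mg is optimal for a single linear constraint, so the minimum cost is $4.48.

$4.48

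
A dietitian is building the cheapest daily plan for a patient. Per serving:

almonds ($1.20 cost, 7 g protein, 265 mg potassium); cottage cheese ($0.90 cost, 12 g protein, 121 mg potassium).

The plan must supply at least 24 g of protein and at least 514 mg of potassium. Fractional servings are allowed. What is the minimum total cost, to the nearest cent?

almonds only: max(24/7, 514/265) = 3.429 servings → $4.11.
cottage cheese only: max(24/12, 514/121) = 4.248 servings → $3.82.
almonds + cottage cheese with both tight: 1.399 servings and 1.184 servings → $2.74.
Cheapest feasible corner: $2.74.

$2.74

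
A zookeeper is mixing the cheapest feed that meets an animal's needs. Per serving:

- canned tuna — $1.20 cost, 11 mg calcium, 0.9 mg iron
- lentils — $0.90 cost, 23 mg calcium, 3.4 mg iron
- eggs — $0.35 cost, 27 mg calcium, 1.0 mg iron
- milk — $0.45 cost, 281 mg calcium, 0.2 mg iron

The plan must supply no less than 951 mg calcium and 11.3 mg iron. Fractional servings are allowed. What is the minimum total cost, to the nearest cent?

$4.23

An LP optimum is at a vertex; with two nutrient constraints at most two foods are used. Check each candidate.
canned tuna only: max(951/11, 11.3/0.9) = 86.45 servings → $103.75.
lentils only: max(951/23, 11.3/3.4) = 41.35 servings → $37.21.
eggs only: max(951/27, 11.3/1.0) = 35.22 servings → $12.33.
milk only: max(951/281, 11.3/0.2) = 56.5 servings → $25.43.
canned tuna + lentils: the both-tight solution has a negative serving — not a feasible corner.
canned tuna + eggs with both targets exact would need a negative amount; discard.
canned tuna + milk with both tight: 11.91 servings and 2.918 servings → $15.60.
lentils + eggs: the both-tight solution has a negative serving — not a feasible corner.
lentils + milk with both tight: 3.14 servings and 3.127 servings → $4.23.
eggs + milk with both tight: 10.83 servings and 2.344 servings → $4.85.
Cheapest feasible corner: $4.23.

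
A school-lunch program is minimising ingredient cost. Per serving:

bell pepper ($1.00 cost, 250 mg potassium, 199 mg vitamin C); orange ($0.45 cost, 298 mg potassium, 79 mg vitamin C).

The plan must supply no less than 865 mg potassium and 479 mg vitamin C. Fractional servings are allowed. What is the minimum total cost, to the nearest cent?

Compare the cost at each extreme point of the feasible region.
bell pepper only: max(865/250, 479/199) = 3.46 servings → $3.46.
orange only: max(865/298, 479/79) = 6.063 servings → $2.73.
bell pepper + orange with both tight: 1.881 servings and 1.324 servings → $2.48.
Cheapest feasible corner: $2.48.

$2.48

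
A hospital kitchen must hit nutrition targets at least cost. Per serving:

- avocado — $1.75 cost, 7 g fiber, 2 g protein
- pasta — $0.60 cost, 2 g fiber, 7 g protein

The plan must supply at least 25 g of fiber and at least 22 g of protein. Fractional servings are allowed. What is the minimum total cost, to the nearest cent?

$6.48

This is a tiny linear program; its minimum lies at a vertex of the feasible set. List the vertices and price them.
avocado only: max(25/7, 22/2) = 11 servings → $19.25.
pasta only: max(25/2, 22/7) = 12.5 servings → $7.50.
avocado + pasta with both tight: 2.911 servings and 2.311 servings → $6.48.
The minimum over all feasible corners is $6.48.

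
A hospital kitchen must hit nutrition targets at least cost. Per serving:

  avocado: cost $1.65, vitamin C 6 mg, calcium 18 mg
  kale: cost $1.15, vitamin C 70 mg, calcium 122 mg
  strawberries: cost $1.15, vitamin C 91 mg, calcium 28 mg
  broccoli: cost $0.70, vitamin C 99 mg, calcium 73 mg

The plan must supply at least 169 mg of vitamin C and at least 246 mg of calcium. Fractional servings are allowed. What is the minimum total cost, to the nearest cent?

Check every corner: each single food scaled to meet both minima, and each pair solved so both constraints bind.
avocado only: max(169/6, 246/18) = 28.17 servings → $46.48.
kale only: max(169/70, 246/122) = 2.414 servings → $2.78.
strawberries only: max(169/91, 246/28) = 8.786 servings → $10.10.
broccoli only: max(169/99, 246/73) = 3.37 servings → $2.36.
avocado + kale: intersection lies outside the first quadrant.
avocado + strawberries with both tight: 12.01 servings and 1.065 servings → $21.04.
avocado + broccoli with both tight: 8.941 servings and 1.165 servings → $15.57.
kale + strawberries with both tight: 1.931 servings and 0.3717 servings → $2.65.
kale + broccoli with both tight: 1.725 servings and 0.4877 servings → $2.32.
strawberries + broccoli with both targets exact would need a negative amount; discard.
Cheapest feasible corner: $2.32.

$2.32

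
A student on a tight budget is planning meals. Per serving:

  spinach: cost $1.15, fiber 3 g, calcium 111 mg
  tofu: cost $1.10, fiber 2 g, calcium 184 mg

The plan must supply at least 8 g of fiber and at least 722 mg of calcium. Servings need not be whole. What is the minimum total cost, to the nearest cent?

spinach only: max(8/3, 722/111) = 6.505 servings → $7.48.
tofu only: max(8/2, 722/184) = 4 servings → $4.40.
spinach + tofu with both tight: 0.08485 servings and 3.873 servings → $4.36.
So the least-cost plan costs $4.36.

$4.36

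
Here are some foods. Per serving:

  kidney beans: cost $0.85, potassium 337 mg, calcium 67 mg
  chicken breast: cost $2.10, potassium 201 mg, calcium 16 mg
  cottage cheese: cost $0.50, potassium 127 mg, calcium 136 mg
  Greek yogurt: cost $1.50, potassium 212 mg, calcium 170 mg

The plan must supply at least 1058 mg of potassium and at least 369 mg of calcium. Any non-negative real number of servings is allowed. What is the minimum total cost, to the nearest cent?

An LP optimum is at a vertex; with two nutrient constraints at most two foods are used. Check each candidate.
kidney beans only: max(1058/337, 369/67) = 5.507 servings → $4.68.
chicken breast only: max(1058/201, 369/16) = 23.06 servings → $48.43.
cottage cheese only: max(1058/127, 369/136) = 8.331 servings → $4.17.
Greek yogurt only: max(1058/212, 369/170) = 4.991 servings → $7.49.
kidney beans + chicken breast: intersection lies outside the first quadrant.
kidney beans + cottage cheese with both tight: 2.6 servings and 1.433 servings → $2.93.
kidney beans + Greek yogurt with both tight: 2.359 servings and 1.241 servings → $3.87.
chicken breast + cottage cheese with both tight: 3.834 servings and 2.262 servings → $9.18.
chicken breast + Greek yogurt with both tight: 3.302 servings and 1.86 servings → $9.72.
cottage cheese + Greek yogurt with both targets exact would need a negative amount; discard.
So the least-cost plan costs $2.93.

$2.93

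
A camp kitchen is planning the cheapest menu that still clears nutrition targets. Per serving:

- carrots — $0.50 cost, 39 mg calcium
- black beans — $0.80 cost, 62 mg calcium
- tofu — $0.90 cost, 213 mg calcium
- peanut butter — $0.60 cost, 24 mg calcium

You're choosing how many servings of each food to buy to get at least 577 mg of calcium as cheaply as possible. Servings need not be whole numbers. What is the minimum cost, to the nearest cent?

Cost per mg of calcium: tofu $0.0042, carrots $0.0128, black beans $0.0129, peanut butter $0.0250.
With no serving limits, use only tofu: 577 mg / 213 mg = 2.709 servings × $0.90 = $2.44.

$2.44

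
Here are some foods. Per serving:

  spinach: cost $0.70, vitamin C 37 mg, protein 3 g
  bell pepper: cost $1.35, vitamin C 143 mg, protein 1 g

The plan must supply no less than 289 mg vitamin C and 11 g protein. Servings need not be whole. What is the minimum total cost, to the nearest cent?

$3.88

An LP optimum is at a vertex; with two nutrient constraints at most two foods are used. Check each candidate.
spinach only: max(289/37, 11/3) = 7.811 servings → $5.47.
bell pepper only: max(289/143, 11/1) = 11 servings → $14.85.
spinach + bell pepper with both tight: 3.276 servings and 1.173 servings → $3.88.
So the least-cost plan costs $3.88.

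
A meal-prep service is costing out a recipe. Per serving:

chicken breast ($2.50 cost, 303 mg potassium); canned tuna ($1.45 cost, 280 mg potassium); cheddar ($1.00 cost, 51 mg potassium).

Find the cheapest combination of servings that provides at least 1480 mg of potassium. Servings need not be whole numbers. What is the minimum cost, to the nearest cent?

Cost per mg of potassium: canned tuna $0.0052, chicken breast $0.0083, cheddar $0.0196.
With no serving limits, use only canned tuna: 1480 mg / 280 mg = 5.286 servings × $1.45 = $7.66.

$7.66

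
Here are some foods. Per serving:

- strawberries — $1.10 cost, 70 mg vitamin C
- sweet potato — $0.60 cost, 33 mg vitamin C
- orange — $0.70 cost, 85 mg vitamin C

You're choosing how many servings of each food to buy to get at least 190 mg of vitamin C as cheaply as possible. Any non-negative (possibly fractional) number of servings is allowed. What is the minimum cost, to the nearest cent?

$1.56

Cost per mg of vitamin C: orange $0.0082, strawberries $0.0157, sweet potato $0.0182.
With no serving limits, use only orange: 190 mg / 85 mg = 2.235 servings × $0.70 = $1.56.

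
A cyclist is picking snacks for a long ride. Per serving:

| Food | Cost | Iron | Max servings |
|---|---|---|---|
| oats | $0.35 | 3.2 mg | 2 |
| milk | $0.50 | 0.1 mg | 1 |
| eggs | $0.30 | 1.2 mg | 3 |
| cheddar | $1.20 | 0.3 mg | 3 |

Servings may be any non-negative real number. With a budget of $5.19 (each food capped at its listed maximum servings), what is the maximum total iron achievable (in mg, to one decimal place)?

10.9 mg

Iron per dollar: oats 9.143, eggs 4, cheddar 0.25, milk 0.2.
Take 2 servings of oats: spends $0.70, +6.4 mg iron (running total 6.4 mg).
Take 3 servings of eggs: spends $0.90, +3.6 mg iron (running total 10.0 mg).
Take 2.992 servings of cheddar: spends $3.59, +0.9 mg iron (running total 10.9 mg).
Filling greedily by iron-per-dollar is optimal for one linear limit, giving 10.9 mg.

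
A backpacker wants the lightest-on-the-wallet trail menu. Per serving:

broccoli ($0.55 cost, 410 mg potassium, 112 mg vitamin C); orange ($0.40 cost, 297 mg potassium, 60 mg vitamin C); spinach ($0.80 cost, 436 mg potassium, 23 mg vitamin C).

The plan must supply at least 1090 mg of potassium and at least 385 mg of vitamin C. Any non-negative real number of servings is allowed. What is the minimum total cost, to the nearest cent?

$1.89

This is a tiny linear program; its minimum lies at a vertex of the feasible set. List the vertices and price them.
broccoli only: max(1090/410, 385/112) = 3.438 servings → $1.89.
orange only: max(1090/297, 385/60) = 6.417 servings → $2.57.
spinach only: max(1090/436, 385/23) = 16.74 servings → $13.39.
broccoli + orange: the both-tight solution has a negative serving — not a feasible corner.
broccoli + spinach with both targets exact would need a negative amount; discard.
orange + spinach: intersection lies outside the first quadrant.
So the least-cost plan costs $1.89.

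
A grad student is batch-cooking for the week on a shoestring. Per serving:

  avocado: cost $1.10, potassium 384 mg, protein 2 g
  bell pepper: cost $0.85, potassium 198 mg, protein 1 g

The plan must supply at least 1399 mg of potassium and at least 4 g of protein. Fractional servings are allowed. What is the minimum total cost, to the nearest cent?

Check every corner: each single food scaled to meet both minima, and each pair solved so both constraints bind.
avocado only: max(1399/384, 4/2) = 3.643 servings → $4.01.
bell pepper only: max(1399/198, 4/1) = 7.066 servings → $6.01.
avocado + bell pepper: intersection lies outside the first quadrant.
Cheapest feasible corner: $4.01.

$4.01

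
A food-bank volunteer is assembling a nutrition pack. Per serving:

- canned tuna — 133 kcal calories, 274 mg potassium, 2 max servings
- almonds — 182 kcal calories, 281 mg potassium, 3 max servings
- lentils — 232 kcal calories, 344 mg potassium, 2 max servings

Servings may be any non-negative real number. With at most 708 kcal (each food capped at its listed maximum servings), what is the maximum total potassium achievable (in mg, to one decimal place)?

Potassium per kcal: canned tuna 2.06, almonds 1.544, lentils 1.483.
Take 2 servings of canned tuna: uses 266 kcal, +548.0 mg potassium (running total 548.0 mg).
Take 2.429 servings of almonds: uses 442 kcal, +682.4 mg potassium (running total 1230.4 mg).
Filling greedily by potassium-per-kcal is optimal for one linear limit, giving 1230.4 mg.

1230.4 mg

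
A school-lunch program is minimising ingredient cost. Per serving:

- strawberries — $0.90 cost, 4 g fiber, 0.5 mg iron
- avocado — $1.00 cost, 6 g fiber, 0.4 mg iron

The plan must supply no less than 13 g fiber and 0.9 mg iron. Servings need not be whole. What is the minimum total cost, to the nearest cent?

strawberries only: max(13/4, 0.9/0.5) = 3.25 servings → $2.92.
avocado only: max(13/6, 0.9/0.4) = 2.25 servings → $2.25.
strawberries + avocado with both tight: 0.1429 servings and 2.071 servings → $2.20.
So the least-cost plan costs $2.20.

$2.20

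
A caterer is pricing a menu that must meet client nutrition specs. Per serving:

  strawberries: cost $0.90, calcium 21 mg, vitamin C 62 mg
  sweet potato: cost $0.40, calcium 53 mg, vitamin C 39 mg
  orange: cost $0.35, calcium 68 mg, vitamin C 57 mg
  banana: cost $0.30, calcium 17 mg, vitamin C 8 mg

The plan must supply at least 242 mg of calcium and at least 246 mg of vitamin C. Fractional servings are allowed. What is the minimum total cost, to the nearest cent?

$1.51

strawberries only: max(242/21, 246/62) = 11.52 servings → $10.37.
sweet potato only: max(242/53, 246/39) = 6.308 servings → $2.52.
orange only: max(242/68, 246/57) = 4.316 servings → $1.51.
banana only: max(242/17, 246/8) = 30.75 servings → $9.22.
strawberries + sweet potato with both tight: 1.459 servings and 3.988 servings → $2.91.
strawberries + orange with both tight: 0.9718 servings and 3.259 servings → $2.02.
strawberries + banana with both tight: 2.535 servings and 11.1 servings → $5.61.
sweet potato + orange: intersection lies outside the first quadrant.
sweet potato + banana: intersection lies outside the first quadrant.
orange + banana with both targets exact would need a negative amount; discard.
Cheapest feasible corner: $1.51.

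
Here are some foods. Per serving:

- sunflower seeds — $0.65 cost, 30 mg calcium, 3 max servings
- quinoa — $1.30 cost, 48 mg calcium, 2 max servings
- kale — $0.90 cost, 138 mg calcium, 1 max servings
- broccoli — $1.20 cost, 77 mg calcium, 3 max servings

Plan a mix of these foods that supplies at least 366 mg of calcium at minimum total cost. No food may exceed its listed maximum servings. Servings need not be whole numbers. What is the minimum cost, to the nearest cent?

$4.45

Cost per mg of calcium: kale $0.0065, broccoli $0.0156, sunflower seeds $0.0217, quinoa $0.0271.
Take 1 serving of kale: +138.0 mg calcium for $0.90 (total $0.90, still need 228.0 mg).
Take 2.961 servings of broccoli: +228.0 mg calcium for $3.55 (total $4.45, still need 0.0 mg).
Filling from the cheapest source first is optimal under one linear minimum: $4.45.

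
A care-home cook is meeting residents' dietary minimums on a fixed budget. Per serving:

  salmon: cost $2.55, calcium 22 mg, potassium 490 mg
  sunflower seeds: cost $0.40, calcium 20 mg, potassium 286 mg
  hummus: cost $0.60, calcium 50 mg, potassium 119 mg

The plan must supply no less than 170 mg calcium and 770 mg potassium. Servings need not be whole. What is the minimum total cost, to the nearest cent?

$2.29

salmon only: max(170/22, 770/490) = 7.727 servings → $19.70.
sunflower seeds only: max(170/20, 770/286) = 8.5 servings → $3.40.
hummus only: max(170/50, 770/119) = 6.471 servings → $3.88.
salmon + sunflower seeds with both targets exact would need a negative amount; discard.
salmon + hummus with both tight: 0.8349 servings and 3.033 servings → $3.95.
sunflower seeds + hummus with both tight: 1.533 servings and 2.787 servings → $2.29.
So the least-cost plan costs $2.29.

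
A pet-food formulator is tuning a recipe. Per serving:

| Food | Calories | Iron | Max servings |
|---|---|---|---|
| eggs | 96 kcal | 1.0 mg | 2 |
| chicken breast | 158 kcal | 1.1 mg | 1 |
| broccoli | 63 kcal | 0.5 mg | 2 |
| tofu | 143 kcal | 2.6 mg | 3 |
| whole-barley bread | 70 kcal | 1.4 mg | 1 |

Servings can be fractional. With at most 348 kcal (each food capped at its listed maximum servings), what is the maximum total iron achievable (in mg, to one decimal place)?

Iron per kcal: whole-barley bread 0.02, tofu 0.01818, eggs 0.01042, broccoli 0.007937, chicken breast 0.006962.
Take 1 serving of whole-barley bread: uses 70 kcal, +1.4 mg iron (running total 1.4 mg).
Take 1.944 servings of tofu: uses 278 kcal, +5.1 mg iron (running total 6.5 mg).
Filling greedily by iron-per-kcal is optimal for one linear limit, giving 6.5 mg.

6.5 mg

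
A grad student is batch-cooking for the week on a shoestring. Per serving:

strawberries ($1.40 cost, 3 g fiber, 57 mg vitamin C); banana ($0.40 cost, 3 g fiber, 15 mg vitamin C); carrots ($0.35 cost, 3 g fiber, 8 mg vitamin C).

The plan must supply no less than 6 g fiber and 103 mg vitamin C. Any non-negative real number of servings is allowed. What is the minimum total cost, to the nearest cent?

With two linear requirements the optimum uses one or two foods; enumerate the corners.
strawberries only: max(6/3, 103/57) = 2 servings → $2.80.
banana only: max(6/3, 103/15) = 6.867 servings → $2.75.
carrots only: max(6/3, 103/8) = 12.88 servings → $4.51.
strawberries + banana with both tight: 1.738 servings and 0.2619 servings → $2.54.
strawberries + carrots with both tight: 1.776 servings and 0.2245 servings → $2.56.
banana + carrots: intersection lies outside the first quadrant.
So the least-cost plan costs $2.54.

$2.54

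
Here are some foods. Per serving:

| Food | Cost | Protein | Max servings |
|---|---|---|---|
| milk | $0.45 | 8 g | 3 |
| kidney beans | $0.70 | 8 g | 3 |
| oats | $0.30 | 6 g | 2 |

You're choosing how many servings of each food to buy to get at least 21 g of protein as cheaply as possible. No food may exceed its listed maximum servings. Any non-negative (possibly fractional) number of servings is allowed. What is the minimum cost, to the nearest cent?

Cost per g of protein: oats $0.0500, milk $0.0563, kidney beans $0.0875.
Take 2 servings of oats: +12.0 g protein for $0.60 (total $0.60, still need 9.0 g).
Take 1.125 servings of milk: +9.0 g protein for $0.51 (total $1.11, still need 0.0 g).
Greedy by cheapest-per-g is optimal for a single linear constraint, so the minimum cost is $1.11.

$1.11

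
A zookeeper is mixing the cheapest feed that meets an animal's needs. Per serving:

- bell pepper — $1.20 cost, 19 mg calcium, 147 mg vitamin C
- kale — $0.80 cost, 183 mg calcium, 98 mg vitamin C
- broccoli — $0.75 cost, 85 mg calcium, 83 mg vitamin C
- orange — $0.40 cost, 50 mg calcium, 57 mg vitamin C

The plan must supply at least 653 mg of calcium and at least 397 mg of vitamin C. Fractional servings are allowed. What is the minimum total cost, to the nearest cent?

$3.14

A basic optimal solution has at most two foods positive. Try each food alone and each pair with both targets met exactly.
bell pepper only: max(653/19, 397/147) = 34.37 servings → $41.24.
kale only: max(653/183, 397/98) = 4.051 servings → $3.24.
broccoli only: max(653/85, 397/83) = 7.682 servings → $5.76.
orange only: max(653/50, 397/57) = 13.06 servings → $5.22.
bell pepper + kale with both tight: 0.3457 servings and 3.532 servings → $3.24.
bell pepper + broccoli: intersection lies outside the first quadrant.
bell pepper + orange with both targets exact would need a negative amount; discard.
kale + broccoli with both tight: 2.982 servings and 1.262 servings → $3.33.
kale + orange with both tight: 3.141 servings and 1.565 servings → $3.14.
broccoli + orange: the both-tight solution has a negative serving — not a feasible corner.
The minimum over all feasible corners is $3.14.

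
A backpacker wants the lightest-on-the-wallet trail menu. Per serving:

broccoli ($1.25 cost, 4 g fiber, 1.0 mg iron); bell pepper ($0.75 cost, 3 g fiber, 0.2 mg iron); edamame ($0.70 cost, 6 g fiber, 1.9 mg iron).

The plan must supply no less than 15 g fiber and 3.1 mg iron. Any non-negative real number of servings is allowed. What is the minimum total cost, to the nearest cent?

$1.75

Check every corner: each single food scaled to meet both minima, and each pair solved so both constraints bind.
broccoli only: max(15/4, 3.1/1.0) = 3.75 servings → $4.69.
bell pepper only: max(15/3, 3.1/0.2) = 15.5 servings → $11.62.
edamame only: max(15/6, 3.1/1.9) = 2.5 servings → $1.75.
broccoli + bell pepper with both tight: 2.864 servings and 1.182 servings → $4.47.
broccoli + edamame with both targets exact would need a negative amount; discard.
bell pepper + edamame with both tight: 2.2 servings and 1.4 servings → $2.63.
So the least-cost plan costs $1.75.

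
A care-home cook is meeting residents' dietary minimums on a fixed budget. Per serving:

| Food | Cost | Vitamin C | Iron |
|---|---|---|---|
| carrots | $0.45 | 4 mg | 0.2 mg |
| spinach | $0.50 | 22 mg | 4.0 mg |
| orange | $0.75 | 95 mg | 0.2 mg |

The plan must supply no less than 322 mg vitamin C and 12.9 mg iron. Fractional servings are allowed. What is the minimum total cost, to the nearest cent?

This is a tiny linear program; its minimum lies at a vertex of the feasible set. List the vertices and price them.
carrots only: max(322/4, 12.9/0.2) = 80.5 servings → $36.23.
spinach only: max(322/22, 12.9/4.0) = 14.64 servings → $7.32.
orange only: max(322/95, 12.9/0.2) = 64.5 servings → $48.38.
carrots + spinach: the both-tight solution has a negative serving — not a feasible corner.
carrots + orange with both tight: 63.8 servings and 0.7033 servings → $29.24.
spinach + orange with both tight: 3.091 servings and 2.674 servings → $3.55.
So the least-cost plan costs $3.55.

$3.55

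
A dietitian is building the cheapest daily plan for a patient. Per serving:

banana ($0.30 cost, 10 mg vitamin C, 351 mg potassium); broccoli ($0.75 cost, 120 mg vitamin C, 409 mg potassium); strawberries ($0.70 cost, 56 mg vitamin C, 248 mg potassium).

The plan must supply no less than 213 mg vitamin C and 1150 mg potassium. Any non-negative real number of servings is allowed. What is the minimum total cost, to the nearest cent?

banana only: max(213/10, 1150/351) = 21.3 servings → $6.39.
broccoli only: max(213/120, 1150/409) = 2.812 servings → $2.11.
strawberries only: max(213/56, 1150/248) = 4.637 servings → $3.25.
banana + broccoli with both tight: 1.338 servings and 1.664 servings → $1.65.
banana + strawberries with both tight: 0.674 servings and 3.683 servings → $2.78.
broccoli + strawberries: the both-tight solution has a negative serving — not a feasible corner.
So the least-cost plan costs $1.65.

$1.65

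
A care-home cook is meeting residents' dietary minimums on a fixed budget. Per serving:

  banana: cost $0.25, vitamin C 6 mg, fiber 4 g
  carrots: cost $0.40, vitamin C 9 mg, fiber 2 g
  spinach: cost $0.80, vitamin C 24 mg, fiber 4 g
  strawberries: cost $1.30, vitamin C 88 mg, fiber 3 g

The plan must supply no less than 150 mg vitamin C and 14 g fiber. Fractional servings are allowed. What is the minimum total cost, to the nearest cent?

Compare the cost at each extreme point of the feasible region.
banana only: max(150/6, 14/4) = 25 servings → $6.25.
carrots only: max(150/9, 14/2) = 16.67 servings → $6.67.
spinach only: max(150/24, 14/4) = 6.25 servings → $5.00.
strawberries only: max(150/88, 14/3) = 4.667 servings → $6.07.
banana + carrots: intersection lies outside the first quadrant.
banana + spinach: intersection lies outside the first quadrant.
banana + strawberries with both tight: 2.341 servings and 1.545 servings → $2.59.
carrots + spinach with both targets exact would need a negative amount; discard.
carrots + strawberries with both tight: 5.248 servings and 1.168 servings → $3.62.
spinach + strawberries with both tight: 2.793 servings and 0.9429 servings → $3.46.
So the least-cost plan costs $2.59.

$2.59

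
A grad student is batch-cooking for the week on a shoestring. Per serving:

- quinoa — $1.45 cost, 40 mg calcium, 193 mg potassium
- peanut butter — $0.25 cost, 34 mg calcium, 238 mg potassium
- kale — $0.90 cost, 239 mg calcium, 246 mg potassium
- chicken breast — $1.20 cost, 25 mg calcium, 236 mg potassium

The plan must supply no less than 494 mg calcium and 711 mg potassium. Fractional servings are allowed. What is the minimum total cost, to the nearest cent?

An LP optimum is at a vertex; with two nutrient constraints at most two foods are used. Check each candidate.
quinoa only: max(494/40, 711/193) = 12.35 servings → $17.91.
peanut butter only: max(494/34, 711/238) = 14.53 servings → $3.63.
kale only: max(494/239, 711/246) = 2.89 servings → $2.60.
chicken breast only: max(494/25, 711/236) = 19.76 servings → $23.71.
quinoa + peanut butter: intersection lies outside the first quadrant.
quinoa + kale with both tight: 1.334 servings and 1.844 servings → $3.59.
quinoa + chicken breast with both targets exact would need a negative amount; discard.
peanut butter + kale with both tight: 0.9977 servings and 1.925 servings → $1.98.
peanut butter + chicken breast with both targets exact would need a negative amount; discard.
kale + chicken breast with both tight: 1.966 servings and 0.9632 servings → $2.93.
So the least-cost plan costs $1.98.

$1.98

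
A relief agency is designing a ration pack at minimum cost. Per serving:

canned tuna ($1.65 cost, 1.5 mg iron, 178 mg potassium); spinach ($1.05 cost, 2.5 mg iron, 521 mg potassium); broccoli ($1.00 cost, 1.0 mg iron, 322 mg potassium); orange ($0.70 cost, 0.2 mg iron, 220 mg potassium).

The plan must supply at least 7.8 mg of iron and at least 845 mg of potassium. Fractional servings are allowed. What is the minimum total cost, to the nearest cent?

$3.28

The cheapest plan sits at a corner of the feasible region — with two constraints it uses at most two foods.
canned tuna only: max(7.8/1.5, 845/178) = 5.2 servings → $8.58.
spinach only: max(7.8/2.5, 845/521) = 3.12 servings → $3.28.
broccoli only: max(7.8/1.0, 845/322) = 7.8 servings → $7.80.
orange only: max(7.8/0.2, 845/220) = 39 servings → $27.30.
canned tuna + spinach: the both-tight solution has a negative serving — not a feasible corner.
canned tuna + broccoli with both targets exact would need a negative amount; discard.
canned tuna + orange with both targets exact would need a negative amount; discard.
spinach + broccoli: the both-tight solution has a negative serving — not a feasible corner.
spinach + orange: intersection lies outside the first quadrant.
broccoli + orange: the both-tight solution has a negative serving — not a feasible corner.
The minimum over all feasible corners is $3.28.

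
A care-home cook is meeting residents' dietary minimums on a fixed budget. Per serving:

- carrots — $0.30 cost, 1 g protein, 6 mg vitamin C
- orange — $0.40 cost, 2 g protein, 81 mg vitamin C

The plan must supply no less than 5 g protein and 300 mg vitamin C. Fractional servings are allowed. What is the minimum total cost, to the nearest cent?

$1.48

Compare the cost at each extreme point of the feasible region.
carrots only: max(5/1, 300/6) = 50 servings → $15.00.
orange only: max(5/2, 300/81) = 3.704 servings → $1.48.
carrots + orange: the both-tight solution has a negative serving — not a feasible corner.
The minimum over all feasible corners is $1.48.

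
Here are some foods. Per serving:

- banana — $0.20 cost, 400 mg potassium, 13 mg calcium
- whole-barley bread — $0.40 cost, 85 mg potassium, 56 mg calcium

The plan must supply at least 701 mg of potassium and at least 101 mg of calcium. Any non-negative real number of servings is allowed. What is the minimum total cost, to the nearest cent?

For a min-cost LP with two ≥-constraints, a basic feasible solution has at most two positive variables.
banana only: max(701/400, 101/13) = 7.769 servings → $1.55.
whole-barley bread only: max(701/85, 101/56) = 8.247 servings → $3.30.
banana + whole-barley bread with both tight: 1.44 servings and 1.469 servings → $0.88.
The minimum over all feasible corners is $0.88.

$0.88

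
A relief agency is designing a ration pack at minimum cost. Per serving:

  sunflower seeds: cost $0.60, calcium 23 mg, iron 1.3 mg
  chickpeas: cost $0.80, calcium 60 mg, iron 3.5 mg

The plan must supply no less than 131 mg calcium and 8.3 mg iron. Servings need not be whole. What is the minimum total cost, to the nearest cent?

$1.90

A basic optimal solution has at most two foods positive. Try each food alone and each pair with both targets met exactly.
sunflower seeds only: max(131/23, 8.3/1.3) = 6.385 servings → $3.83.
chickpeas only: max(131/60, 8.3/3.5) = 2.371 servings → $1.90.
sunflower seeds + chickpeas with both targets exact would need a negative amount; discard.
Cheapest feasible corner: $1.90.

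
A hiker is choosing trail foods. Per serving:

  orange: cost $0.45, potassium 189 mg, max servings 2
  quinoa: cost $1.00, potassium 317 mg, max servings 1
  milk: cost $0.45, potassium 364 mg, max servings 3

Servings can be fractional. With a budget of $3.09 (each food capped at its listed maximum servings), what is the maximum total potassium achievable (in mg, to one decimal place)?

Potassium per dollar: milk 808.9, orange 420, quinoa 317.
Take 3 servings of milk: spends $1.35, +1092.0 mg potassium (running total 1092.0 mg).
Take 2 servings of orange: spends $0.90, +378.0 mg potassium (running total 1470.0 mg).
Take 0.84 servings of quinoa: spends $0.84, +266.3 mg potassium (running total 1736.3 mg).
Greedy by best ratio exhausts the cost allowance optimally: 1736.3 mg.

1736.3 mg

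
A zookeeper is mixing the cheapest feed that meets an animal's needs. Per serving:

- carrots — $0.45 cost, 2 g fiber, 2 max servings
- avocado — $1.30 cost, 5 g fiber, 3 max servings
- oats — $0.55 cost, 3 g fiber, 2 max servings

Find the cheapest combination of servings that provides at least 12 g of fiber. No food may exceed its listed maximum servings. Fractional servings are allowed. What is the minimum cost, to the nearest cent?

$2.52

Cost per g of fiber: oats $0.1833, carrots $0.2250, avocado $0.2600.
Take 2 servings of oats: +6.0 g fiber for $1.10 (total $1.10, still need 6.0 g).
Take 2 servings of carrots: +4.0 g fiber for $0.90 (total $2.00, still need 2.0 g).
Take 0.4 servings of avocado: +2.0 g fiber for $0.52 (total $2.52, still need 0.0 g).
Greedy by cheapest-per-g is optimal for a single linear constraint, so the minimum cost is $2.52.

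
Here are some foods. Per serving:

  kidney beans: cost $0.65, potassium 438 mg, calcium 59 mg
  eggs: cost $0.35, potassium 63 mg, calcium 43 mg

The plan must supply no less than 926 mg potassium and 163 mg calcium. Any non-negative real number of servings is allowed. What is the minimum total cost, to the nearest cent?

Check every corner: each single food scaled to meet both minima, and each pair solved so both constraints bind.
kidney beans only: max(926/438, 163/59) = 2.763 servings → $1.80.
eggs only: max(926/63, 163/43) = 14.7 servings → $5.14.
kidney beans + eggs with both tight: 1.955 servings and 1.109 servings → $1.66.
So the least-cost plan costs $1.66.

$1.66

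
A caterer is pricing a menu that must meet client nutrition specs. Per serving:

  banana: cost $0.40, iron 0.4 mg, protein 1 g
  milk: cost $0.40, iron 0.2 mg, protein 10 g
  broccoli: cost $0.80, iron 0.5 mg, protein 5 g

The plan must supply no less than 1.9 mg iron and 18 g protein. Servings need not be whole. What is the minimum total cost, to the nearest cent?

$2.18

The cheapest plan sits at a corner of the feasible region — with two constraints it uses at most two foods.
banana only: max(1.9/0.4, 18/1) = 18 servings → $7.20.
milk only: max(1.9/0.2, 18/10) = 9.5 servings → $3.80.
broccoli only: max(1.9/0.5, 18/5) = 3.8 servings → $3.04.
banana + milk with both tight: 4.053 servings and 1.395 servings → $2.18.
banana + broccoli with both tight: 0.3333 servings and 3.533 servings → $2.96.
milk + broccoli: intersection lies outside the first quadrant.
Cheapest feasible corner: $2.18.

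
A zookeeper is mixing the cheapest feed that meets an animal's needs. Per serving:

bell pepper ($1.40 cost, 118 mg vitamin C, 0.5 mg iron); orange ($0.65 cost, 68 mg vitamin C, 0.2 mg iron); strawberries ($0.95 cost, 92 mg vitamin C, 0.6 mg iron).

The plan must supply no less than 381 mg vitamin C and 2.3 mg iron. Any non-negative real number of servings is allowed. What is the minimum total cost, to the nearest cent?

An LP optimum is at a vertex; with two nutrient constraints at most two foods are used. Check each candidate.
bell pepper only: max(381/118, 2.3/0.5) = 4.6 servings → $6.44.
orange only: max(381/68, 2.3/0.2) = 11.5 servings → $7.47.
strawberries only: max(381/92, 2.3/0.6) = 4.141 servings → $3.93.
bell pepper + orange: intersection lies outside the first quadrant.
bell pepper + strawberries with both tight: 0.6855 servings and 3.262 servings → $4.06.
orange + strawberries with both tight: 0.7589 servings and 3.58 servings → $3.89.
Cheapest feasible corner: $3.89.

$3.89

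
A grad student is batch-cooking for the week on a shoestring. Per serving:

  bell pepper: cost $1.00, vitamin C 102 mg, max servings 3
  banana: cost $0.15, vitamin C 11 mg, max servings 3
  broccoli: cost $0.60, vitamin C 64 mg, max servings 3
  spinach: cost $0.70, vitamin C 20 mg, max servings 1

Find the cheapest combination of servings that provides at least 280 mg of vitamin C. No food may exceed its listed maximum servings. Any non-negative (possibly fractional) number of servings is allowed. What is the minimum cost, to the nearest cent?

Cost per mg of vitamin C: broccoli $0.0094, bell pepper $0.0098, banana $0.0136, spinach $0.0350.
Take 3 servings of broccoli: +192.0 mg vitamin C for $1.80 (total $1.80, still need 88.0 mg).
Take 0.8627 servings of bell pepper: +88.0 mg vitamin C for $0.86 (total $2.66, still need 0.0 mg).
Filling from the cheapest source first is optimal under one linear minimum: $2.66.

$2.66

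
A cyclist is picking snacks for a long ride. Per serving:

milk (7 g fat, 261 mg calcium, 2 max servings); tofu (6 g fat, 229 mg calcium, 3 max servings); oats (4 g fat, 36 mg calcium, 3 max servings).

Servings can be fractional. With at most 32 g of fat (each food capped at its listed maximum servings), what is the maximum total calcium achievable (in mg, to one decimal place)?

1209.0 mg

Calcium per g fat: tofu 38.17, milk 37.29, oats 9.
Take 3 servings of tofu: uses 18 g fat, +687.0 mg calcium (running total 687.0 mg).
Take 2 servings of milk: uses 14 g fat, +522.0 mg calcium (running total 1209.0 mg).
Filling greedily by calcium-per-g fat is optimal for one linear limit, giving 1209.0 mg.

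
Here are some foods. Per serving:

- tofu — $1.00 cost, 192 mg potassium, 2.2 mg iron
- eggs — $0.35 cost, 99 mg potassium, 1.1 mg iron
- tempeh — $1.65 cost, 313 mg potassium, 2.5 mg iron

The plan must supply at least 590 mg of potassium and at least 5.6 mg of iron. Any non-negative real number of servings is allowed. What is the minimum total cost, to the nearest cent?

Compare the cost at each extreme point of the feasible region.
tofu only: max(590/192, 5.6/2.2) = 3.073 servings → $3.07.
eggs only: max(590/99, 5.6/1.1) = 5.96 servings → $2.09.
tempeh only: max(590/313, 5.6/2.5) = 2.24 servings → $3.70.
tofu + eggs: the both-tight solution has a negative serving — not a feasible corner.
tofu + tempeh with both tight: 1.332 servings and 1.068 servings → $3.09.
eggs + tempeh with both tight: 2.87 servings and 0.9773 servings → $2.62.
So the least-cost plan costs $2.09.

$2.09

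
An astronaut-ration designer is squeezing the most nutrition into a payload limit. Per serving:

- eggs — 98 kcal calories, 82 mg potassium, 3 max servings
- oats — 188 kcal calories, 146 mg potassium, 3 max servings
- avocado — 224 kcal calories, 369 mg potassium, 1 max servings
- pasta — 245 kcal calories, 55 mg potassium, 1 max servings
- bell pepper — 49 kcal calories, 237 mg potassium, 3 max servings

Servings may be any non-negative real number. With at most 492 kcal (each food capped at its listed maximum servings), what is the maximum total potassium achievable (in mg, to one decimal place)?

1181.2 mg

Potassium per kcal: bell pepper 4.837, avocado 1.647, eggs 0.8367, oats 0.7766, pasta 0.2245.
Take 3 servings of bell pepper: uses 147 kcal, +711.0 mg potassium (running total 711.0 mg).
Take 1 serving of avocado: uses 224 kcal, +369.0 mg potassium (running total 1080.0 mg).
Take 1.235 servings of eggs: uses 121 kcal, +101.2 mg potassium (running total 1181.2 mg).
Filling greedily by potassium-per-kcal is optimal for one linear limit, giving 1181.2 mg.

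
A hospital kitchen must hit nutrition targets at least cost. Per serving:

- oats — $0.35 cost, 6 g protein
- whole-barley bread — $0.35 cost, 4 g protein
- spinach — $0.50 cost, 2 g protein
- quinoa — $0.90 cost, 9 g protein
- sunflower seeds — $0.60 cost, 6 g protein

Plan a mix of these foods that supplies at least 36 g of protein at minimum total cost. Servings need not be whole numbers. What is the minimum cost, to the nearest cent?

Cost per g of protein: oats $0.0583, whole-barley bread $0.0875, quinoa $0.1000, sunflower seeds $0.1000, spinach $0.2500.
With no serving limits, use only oats: 36 g / 6 g = 6 servings × $0.35 = $2.10.

$2.10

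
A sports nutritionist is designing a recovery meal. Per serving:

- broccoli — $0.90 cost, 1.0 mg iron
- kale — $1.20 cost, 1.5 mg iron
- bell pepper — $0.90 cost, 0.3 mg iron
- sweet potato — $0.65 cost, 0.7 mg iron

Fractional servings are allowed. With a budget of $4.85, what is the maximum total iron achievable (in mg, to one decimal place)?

Iron per dollar: kale 1.25, broccoli 1.111, sweet potato 1.077, bell pepper 0.3333.
With no serving limits, spend the whole cost allowance on kale: $4.85 / $1.20 × 1.5 mg = 6.1 mg.

6.1 mg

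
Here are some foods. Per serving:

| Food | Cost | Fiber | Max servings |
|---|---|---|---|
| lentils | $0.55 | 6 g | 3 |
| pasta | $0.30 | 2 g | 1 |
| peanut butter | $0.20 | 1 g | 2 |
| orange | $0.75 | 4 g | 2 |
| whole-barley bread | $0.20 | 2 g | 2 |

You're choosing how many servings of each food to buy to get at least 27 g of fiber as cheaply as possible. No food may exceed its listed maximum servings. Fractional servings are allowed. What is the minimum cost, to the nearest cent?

Cost per g of fiber: lentils $0.0917, whole-barley bread $0.1000, pasta $0.1500, orange $0.1875, peanut butter $0.2000.
Take 3 servings of lentils: +18.0 g fiber for $1.65 (total $1.65, still need 9.0 g).
Take 2 servings of whole-barley bread: +4.0 g fiber for $0.40 (total $2.05, still need 5.0 g).
Take 1 serving of pasta: +2.0 g fiber for $0.30 (total $2.35, still need 3.0 g).
Take 0.75 servings of orange: +3.0 g fiber for $0.56 (total $2.91, still need 0.0 g).
Greedy by cheapest-per-g is optimal for a single linear constraint, so the minimum cost is $2.91.

$2.91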